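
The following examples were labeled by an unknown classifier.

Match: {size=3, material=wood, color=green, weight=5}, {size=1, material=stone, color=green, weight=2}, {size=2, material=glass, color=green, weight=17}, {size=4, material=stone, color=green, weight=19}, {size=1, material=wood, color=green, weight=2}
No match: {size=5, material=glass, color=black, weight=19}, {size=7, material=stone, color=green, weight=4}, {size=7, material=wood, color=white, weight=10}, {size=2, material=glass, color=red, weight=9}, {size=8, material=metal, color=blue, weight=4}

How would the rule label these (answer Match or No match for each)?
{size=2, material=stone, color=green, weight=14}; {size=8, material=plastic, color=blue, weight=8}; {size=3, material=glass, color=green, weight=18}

The simplest hypothesis consistent with all the labels is: color is green AND size ≤ 4.
{size=2, material=stone, color=green, weight=14}: color is green, size = 2 — meets the rule, so Match.
{size=8, material=plastic, color=blue, weight=8}: color is blue, size = 8 — doesn't qualify, so No match.
{size=3, material=glass, color=green, weight=18}: color is green, size = 3 — meets the rule, so Match.

Match, No match, Match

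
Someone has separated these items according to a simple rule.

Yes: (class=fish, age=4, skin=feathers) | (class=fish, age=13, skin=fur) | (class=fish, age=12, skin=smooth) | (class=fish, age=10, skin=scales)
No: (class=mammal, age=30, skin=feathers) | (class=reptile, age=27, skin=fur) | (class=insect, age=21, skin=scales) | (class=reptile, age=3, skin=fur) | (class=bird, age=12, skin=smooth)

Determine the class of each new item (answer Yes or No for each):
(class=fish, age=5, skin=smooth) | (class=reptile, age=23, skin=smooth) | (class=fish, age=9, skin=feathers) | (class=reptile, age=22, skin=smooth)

Yes, No, Yes, No

The distinguishing property — class is fish — holds for all the 'Yes' cases and none of the 'No' cases.
Yes: (class=fish, age=5, skin=smooth), since class is fish.
No: (class=reptile, age=23, skin=smooth), since class is reptile.
Yes: (class=fish, age=9, skin=feathers), since class is fish.
No: (class=reptile, age=22, skin=smooth), since class is reptile.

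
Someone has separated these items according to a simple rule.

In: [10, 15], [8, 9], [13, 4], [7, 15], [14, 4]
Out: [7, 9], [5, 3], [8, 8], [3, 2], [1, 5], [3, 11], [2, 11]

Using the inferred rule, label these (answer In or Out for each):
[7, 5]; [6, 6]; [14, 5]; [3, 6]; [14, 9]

'In' ⟺ sum ≥ 17.
[7, 5] — 7+5 = 12, hence Out. [6, 6] — 6+6 = 12, hence Out. [14, 5] — 14+5 = 19, hence In. [3, 6] — 3+6 = 9, hence Out. [14, 9] — 14+9 = 23, hence In.

Out, Out, In, Out, In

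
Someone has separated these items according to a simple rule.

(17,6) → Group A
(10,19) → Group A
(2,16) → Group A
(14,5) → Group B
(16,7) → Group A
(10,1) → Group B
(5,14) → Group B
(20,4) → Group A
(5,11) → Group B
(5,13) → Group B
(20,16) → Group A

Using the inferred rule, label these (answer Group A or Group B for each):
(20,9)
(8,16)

Group A, Group A

A rule that fits every label: max ≥ 16 — true of each 'Group A' example, false of each 'Group B' one.
(20,9): max 20 — fits, so Group A.
(8,16): max 16 — fits, so Group A.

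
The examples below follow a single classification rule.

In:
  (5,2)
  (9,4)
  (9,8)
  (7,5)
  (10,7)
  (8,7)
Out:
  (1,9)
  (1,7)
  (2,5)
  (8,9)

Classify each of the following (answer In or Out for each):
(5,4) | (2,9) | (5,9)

In, Out, Out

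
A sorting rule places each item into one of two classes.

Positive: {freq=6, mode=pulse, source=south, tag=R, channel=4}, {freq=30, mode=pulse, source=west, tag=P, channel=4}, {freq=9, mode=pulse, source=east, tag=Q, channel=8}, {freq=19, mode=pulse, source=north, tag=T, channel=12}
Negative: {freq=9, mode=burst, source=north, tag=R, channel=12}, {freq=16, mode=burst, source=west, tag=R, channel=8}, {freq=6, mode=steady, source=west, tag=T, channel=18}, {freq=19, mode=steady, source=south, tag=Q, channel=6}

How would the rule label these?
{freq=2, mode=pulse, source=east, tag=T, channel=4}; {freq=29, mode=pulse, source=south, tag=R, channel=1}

Every 'Positive' example satisfies: mode is pulse. None of the 'Negative' examples do.

Positive, Positive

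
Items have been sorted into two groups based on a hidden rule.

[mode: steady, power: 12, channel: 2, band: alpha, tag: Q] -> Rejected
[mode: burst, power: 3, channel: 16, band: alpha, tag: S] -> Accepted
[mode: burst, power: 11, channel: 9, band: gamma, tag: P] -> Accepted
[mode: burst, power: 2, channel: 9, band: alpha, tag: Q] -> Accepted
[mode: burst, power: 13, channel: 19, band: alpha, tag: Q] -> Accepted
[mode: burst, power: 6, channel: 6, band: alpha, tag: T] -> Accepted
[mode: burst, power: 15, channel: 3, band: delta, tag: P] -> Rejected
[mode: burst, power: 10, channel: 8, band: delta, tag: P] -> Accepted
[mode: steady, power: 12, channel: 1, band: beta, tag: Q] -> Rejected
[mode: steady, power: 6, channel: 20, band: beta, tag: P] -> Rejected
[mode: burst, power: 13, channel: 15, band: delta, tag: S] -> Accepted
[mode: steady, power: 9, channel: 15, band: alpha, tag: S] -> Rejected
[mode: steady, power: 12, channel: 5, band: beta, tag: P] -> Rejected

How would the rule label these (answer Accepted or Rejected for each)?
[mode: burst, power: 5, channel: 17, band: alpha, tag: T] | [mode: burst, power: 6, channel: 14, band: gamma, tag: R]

Every 'Accepted' example satisfies: mode is burst AND power ≤ 13. None of the 'Rejected' examples do.
[mode: burst, power: 5, channel: 17, band: alpha, tag: T]: Accepted (mode is burst, power = 5). [mode: burst, power: 6, channel: 14, band: gamma, tag: R]: Accepted (mode is burst, power = 6).

Accepted, Accepted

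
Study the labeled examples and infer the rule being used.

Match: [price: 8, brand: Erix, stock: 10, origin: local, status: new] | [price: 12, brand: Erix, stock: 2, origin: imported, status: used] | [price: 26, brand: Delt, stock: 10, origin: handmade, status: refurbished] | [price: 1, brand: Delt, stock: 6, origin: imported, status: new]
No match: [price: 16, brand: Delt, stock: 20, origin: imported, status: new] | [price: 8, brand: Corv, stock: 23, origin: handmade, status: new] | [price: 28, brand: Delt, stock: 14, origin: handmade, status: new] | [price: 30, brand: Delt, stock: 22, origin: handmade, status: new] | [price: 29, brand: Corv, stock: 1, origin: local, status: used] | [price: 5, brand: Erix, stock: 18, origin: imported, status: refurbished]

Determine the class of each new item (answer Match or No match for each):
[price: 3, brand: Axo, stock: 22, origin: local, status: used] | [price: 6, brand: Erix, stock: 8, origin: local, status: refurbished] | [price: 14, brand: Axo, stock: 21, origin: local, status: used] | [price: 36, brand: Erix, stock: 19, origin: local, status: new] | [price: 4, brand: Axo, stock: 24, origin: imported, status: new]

No match, Match, No match, No match, No match

All 'Match' examples share one property — stock ≥ 2 AND stock ≤ 10 — and every 'No match' example lacks it.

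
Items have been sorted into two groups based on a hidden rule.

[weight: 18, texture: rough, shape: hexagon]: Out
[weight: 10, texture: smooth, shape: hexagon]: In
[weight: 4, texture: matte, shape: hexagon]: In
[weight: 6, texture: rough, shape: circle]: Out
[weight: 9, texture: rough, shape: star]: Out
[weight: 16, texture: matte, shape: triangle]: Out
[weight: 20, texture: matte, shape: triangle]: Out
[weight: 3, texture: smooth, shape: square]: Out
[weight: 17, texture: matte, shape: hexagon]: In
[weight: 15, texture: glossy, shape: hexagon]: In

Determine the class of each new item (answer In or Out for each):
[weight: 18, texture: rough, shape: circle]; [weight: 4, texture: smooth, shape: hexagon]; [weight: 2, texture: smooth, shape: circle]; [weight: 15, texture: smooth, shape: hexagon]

Out, In, Out, In

The pattern is that an item is 'In' exactly when: shape is hexagon AND weight ≤ 17.
[weight: 18, texture: rough, shape: circle] → shape is circle, weight = 18 → Out. [weight: 4, texture: smooth, shape: hexagon] → shape is hexagon, weight = 4 → In. [weight: 2, texture: smooth, shape: circle] → shape is circle, weight = 2 → Out. [weight: 15, texture: smooth, shape: hexagon] → shape is hexagon, weight = 15 → In.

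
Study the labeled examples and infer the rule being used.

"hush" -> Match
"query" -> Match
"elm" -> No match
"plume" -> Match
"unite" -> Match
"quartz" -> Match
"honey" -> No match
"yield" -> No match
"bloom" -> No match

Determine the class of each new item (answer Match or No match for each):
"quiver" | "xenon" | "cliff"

Match, No match, No match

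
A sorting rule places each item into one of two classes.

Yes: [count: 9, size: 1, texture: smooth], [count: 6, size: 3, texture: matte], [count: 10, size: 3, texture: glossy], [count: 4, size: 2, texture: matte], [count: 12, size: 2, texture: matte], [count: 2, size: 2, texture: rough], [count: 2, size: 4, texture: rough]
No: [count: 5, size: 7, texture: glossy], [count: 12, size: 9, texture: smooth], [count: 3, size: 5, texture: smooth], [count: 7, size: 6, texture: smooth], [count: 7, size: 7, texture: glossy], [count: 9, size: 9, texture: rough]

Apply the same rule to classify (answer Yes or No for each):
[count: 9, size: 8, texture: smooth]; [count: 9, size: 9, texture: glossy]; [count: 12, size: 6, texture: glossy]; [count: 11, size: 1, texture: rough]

The pattern is that an item is 'Yes' exactly when: size ≤ 4.

No, No, No, Yes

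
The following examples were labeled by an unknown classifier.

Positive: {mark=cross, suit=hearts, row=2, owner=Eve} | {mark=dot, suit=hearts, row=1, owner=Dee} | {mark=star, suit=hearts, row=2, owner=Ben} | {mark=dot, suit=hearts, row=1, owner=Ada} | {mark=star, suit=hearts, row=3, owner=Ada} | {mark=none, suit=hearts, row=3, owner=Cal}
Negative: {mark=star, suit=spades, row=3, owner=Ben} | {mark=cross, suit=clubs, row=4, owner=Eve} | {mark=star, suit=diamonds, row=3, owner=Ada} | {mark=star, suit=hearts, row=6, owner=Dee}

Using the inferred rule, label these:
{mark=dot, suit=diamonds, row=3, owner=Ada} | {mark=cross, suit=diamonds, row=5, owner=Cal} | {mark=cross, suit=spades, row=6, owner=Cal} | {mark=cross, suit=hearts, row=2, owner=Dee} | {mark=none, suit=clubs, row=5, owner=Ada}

Negative, Negative, Negative, Positive, Negative

One predicate separates the groups cleanly: suit is hearts AND row ≤ 3.
{mark=dot, suit=diamonds, row=3, owner=Ada}: Negative (suit is diamonds, row = 3).
{mark=cross, suit=diamonds, row=5, owner=Cal}: Negative (suit is diamonds, row = 5).
{mark=cross, suit=spades, row=6, owner=Cal}: Negative (suit is spades, row = 6).
{mark=cross, suit=hearts, row=2, owner=Dee}: Positive (suit is hearts, row = 2).
{mark=none, suit=clubs, row=5, owner=Ada}: Negative (suit is clubs, row = 5).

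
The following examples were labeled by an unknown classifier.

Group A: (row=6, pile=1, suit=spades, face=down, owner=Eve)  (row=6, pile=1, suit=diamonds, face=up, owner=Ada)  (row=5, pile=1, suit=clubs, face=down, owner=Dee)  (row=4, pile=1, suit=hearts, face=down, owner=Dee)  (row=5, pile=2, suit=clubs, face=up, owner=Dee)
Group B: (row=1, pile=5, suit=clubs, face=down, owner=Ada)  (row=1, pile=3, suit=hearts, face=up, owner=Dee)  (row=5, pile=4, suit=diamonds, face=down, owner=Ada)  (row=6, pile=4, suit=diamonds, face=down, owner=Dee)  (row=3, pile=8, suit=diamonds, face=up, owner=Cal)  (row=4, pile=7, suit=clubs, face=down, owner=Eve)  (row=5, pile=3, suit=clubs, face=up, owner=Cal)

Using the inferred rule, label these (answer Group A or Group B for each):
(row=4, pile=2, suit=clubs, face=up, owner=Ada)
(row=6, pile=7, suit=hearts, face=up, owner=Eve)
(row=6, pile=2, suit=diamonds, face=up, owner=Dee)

Group A, Group B, Group A

'Group A' ⟺ pile ≤ 2.
(row=4, pile=2, suit=clubs, face=up, owner=Ada) → pile = 2 → Group A.
(row=6, pile=7, suit=hearts, face=up, owner=Eve) → pile = 7 → Group B.
(row=6, pile=2, suit=diamonds, face=up, owner=Dee) → pile = 2 → Group A.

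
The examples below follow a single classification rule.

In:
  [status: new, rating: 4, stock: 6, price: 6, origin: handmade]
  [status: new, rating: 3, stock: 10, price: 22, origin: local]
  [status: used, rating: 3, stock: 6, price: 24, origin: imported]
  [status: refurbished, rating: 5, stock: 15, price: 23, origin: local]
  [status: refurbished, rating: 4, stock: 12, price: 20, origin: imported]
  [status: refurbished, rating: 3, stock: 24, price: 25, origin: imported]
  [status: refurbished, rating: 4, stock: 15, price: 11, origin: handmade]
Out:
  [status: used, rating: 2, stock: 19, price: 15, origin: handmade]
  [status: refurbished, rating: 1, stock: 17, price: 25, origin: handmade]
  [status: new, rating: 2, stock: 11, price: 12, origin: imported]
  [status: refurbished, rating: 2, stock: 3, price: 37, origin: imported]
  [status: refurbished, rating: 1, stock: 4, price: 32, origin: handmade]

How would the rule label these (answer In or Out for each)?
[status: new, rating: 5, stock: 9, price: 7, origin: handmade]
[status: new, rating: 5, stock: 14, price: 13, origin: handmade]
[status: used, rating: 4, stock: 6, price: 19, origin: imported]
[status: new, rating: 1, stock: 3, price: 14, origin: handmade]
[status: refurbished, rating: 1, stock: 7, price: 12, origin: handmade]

In, In, In, Out, Out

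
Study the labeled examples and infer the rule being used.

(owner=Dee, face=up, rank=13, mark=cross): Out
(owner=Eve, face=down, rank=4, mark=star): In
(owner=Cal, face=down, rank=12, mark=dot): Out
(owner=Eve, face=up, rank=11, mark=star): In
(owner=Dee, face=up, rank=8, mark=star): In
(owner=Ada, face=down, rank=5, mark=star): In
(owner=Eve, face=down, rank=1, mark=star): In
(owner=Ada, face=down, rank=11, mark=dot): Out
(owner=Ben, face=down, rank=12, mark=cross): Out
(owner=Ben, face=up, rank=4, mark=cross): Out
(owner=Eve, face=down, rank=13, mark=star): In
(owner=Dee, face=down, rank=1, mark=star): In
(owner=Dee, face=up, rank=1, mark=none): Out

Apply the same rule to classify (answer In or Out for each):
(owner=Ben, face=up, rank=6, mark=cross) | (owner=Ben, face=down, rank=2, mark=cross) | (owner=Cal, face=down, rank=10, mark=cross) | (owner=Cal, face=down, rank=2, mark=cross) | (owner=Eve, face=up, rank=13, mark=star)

The pattern is that an item is 'In' exactly when: mark is star.
Out: (owner=Ben, face=up, rank=6, mark=cross), since mark is cross. Out: (owner=Ben, face=down, rank=2, mark=cross), since mark is cross. Out: (owner=Cal, face=down, rank=10, mark=cross), since mark is cross. Out: (owner=Cal, face=down, rank=2, mark=cross), since mark is cross. In: (owner=Eve, face=up, rank=13, mark=star), since mark is star.

Out, Out, Out, Out, In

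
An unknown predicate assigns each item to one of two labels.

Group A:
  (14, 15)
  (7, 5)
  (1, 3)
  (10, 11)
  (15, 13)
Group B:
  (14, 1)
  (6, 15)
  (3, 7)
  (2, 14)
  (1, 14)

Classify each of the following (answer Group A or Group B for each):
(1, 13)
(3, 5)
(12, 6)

All 'Group A' examples share one property — |first − second| ≤ 2 — and every 'Group B' example lacks it.
(1, 13): |1−13| = 12, fails this test → Group B. (3, 5): |3−5| = 2, checks out → Group A. (12, 6): |12−6| = 6, fails this test → Group B.

Group B, Group A, Group B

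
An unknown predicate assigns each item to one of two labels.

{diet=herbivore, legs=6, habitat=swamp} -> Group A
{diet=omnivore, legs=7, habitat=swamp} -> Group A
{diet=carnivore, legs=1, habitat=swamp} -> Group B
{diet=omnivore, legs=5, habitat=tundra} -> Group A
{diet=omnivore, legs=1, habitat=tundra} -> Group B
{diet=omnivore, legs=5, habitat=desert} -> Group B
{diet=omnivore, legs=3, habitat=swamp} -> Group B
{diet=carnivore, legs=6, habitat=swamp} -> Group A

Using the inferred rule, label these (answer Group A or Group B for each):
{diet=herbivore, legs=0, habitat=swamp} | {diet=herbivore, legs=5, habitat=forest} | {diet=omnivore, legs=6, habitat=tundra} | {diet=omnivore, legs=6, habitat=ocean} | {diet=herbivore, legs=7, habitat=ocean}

The rule appears to be: habitat is not desert AND legs ≥ 5.
{diet=herbivore, legs=0, habitat=swamp}: habitat is swamp, legs = 0 — lacks this property, so Group B.
{diet=herbivore, legs=5, habitat=forest}: habitat is forest, legs = 5 — meets the rule, so Group A.
{diet=omnivore, legs=6, habitat=tundra}: habitat is tundra, legs = 6 — meets the rule, so Group A.
{diet=omnivore, legs=6, habitat=ocean}: habitat is ocean, legs = 6 — meets the rule, so Group A.
{diet=herbivore, legs=7, habitat=ocean}: habitat is ocean, legs = 7 — meets the rule, so Group A.

Group B, Group A, Group A, Group A, Group A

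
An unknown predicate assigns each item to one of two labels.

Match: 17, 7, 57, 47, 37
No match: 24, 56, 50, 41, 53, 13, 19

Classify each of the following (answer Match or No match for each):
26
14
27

Every 'Match' example satisfies: ends in digit 7. None of the 'No match' examples do.
26 → last digit 6 → No match.
14 → last digit 4 → No match.
27 → last digit 7 → Match.

No match, No match, Match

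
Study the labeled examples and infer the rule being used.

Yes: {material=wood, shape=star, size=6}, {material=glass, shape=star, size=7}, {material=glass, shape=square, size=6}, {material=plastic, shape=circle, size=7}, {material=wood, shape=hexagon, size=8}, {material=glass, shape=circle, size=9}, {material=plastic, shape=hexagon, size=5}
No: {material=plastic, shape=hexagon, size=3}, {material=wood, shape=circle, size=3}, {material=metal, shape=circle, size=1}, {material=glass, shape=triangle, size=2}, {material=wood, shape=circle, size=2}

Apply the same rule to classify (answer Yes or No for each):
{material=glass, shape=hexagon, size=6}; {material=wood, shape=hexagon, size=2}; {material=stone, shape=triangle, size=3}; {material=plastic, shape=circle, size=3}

Every 'Yes' example satisfies: size ≥ 5. None of the 'No' examples do.
{material=glass, shape=hexagon, size=6}: Yes (size = 6). {material=wood, shape=hexagon, size=2}: No (size = 2). {material=stone, shape=triangle, size=3}: No (size = 3). {material=plastic, shape=circle, size=3}: No (size = 3).

Yes, No, No, No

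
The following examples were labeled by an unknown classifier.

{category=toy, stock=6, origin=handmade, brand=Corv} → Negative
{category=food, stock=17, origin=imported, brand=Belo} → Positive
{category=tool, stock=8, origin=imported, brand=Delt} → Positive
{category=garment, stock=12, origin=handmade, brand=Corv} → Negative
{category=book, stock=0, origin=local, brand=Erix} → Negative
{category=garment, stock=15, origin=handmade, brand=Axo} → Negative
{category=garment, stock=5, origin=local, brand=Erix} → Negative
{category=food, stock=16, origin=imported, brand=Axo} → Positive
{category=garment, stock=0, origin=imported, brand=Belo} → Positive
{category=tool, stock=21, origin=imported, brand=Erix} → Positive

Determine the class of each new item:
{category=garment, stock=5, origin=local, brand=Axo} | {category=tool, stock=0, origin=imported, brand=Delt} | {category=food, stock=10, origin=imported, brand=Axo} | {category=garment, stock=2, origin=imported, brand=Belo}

Negative, Positive, Positive, Positive

The rule appears to be: origin is imported.
{category=garment, stock=5, origin=local, brand=Axo} → origin is local → Negative. {category=tool, stock=0, origin=imported, brand=Delt} → origin is imported → Positive. {category=food, stock=10, origin=imported, brand=Axo} → origin is imported → Positive. {category=garment, stock=2, origin=imported, brand=Belo} → origin is imported → Positive.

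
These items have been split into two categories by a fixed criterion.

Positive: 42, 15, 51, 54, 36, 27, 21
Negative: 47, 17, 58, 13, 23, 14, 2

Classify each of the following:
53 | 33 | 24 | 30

Negative, Positive, Positive, Positive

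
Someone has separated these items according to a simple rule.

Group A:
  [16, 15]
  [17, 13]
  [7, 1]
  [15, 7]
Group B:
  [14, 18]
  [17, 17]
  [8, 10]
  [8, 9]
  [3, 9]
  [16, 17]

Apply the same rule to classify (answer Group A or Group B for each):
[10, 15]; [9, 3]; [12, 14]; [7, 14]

Every 'Group A' example satisfies: first > second. None of the 'Group B' examples do.
[10, 15] — 10 < 15, hence Group B.
[9, 3] — 9 > 3, hence Group A.
[12, 14] — 12 < 14, hence Group B.
[7, 14] — 7 < 14, hence Group B.

Group B, Group A, Group B, Group B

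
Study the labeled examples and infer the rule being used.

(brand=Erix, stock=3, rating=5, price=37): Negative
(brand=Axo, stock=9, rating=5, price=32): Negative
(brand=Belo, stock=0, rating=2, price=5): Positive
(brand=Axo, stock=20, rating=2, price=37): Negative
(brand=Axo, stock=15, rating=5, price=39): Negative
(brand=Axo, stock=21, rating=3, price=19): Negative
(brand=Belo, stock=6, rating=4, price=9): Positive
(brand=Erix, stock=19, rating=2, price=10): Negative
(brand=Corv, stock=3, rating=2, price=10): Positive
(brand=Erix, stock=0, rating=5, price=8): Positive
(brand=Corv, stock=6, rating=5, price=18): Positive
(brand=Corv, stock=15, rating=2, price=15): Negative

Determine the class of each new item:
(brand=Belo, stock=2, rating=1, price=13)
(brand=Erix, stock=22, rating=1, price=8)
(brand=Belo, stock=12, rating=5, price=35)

Positive, Negative, Negative

Rule: price ≤ 18 AND stock ≤ 6. This holds for each 'Positive' example and fails for each 'Negative' one.
(brand=Belo, stock=2, rating=1, price=13): price = 13, stock = 2 — matches, so Positive. (brand=Erix, stock=22, rating=1, price=8): price = 8, stock = 22 — fails the rule, so Negative. (brand=Belo, stock=12, rating=5, price=35): price = 35, stock = 12 — fails the rule, so Negative.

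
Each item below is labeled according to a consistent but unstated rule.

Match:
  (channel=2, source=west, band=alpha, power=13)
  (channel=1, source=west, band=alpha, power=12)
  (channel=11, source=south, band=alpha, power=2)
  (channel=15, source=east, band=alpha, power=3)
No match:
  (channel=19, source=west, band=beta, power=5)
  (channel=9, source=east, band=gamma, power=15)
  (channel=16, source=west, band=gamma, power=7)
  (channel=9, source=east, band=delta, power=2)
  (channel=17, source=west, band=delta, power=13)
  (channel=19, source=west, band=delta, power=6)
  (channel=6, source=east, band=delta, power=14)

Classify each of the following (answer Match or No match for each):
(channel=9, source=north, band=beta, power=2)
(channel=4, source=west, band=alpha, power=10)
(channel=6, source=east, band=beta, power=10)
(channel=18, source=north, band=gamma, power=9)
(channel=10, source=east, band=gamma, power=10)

A rule that fits every label: band is alpha — true of each 'Match' example, false of each 'No match' one.

No match, Match, No match, No match, No match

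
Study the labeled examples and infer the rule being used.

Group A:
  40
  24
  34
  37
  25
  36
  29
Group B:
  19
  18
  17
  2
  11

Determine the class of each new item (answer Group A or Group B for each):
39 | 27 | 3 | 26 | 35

The pattern is that an item is 'Group A' exactly when: at least 24.
39: 39 ≥ 24, matches → Group A.
27: 27 ≥ 24, matches → Group A.
3: 3 < 24, doesn't match → Group B.
26: 26 ≥ 24, matches → Group A.
35: 35 ≥ 24, matches → Group A.

Group A, Group A, Group B, Group A, Group A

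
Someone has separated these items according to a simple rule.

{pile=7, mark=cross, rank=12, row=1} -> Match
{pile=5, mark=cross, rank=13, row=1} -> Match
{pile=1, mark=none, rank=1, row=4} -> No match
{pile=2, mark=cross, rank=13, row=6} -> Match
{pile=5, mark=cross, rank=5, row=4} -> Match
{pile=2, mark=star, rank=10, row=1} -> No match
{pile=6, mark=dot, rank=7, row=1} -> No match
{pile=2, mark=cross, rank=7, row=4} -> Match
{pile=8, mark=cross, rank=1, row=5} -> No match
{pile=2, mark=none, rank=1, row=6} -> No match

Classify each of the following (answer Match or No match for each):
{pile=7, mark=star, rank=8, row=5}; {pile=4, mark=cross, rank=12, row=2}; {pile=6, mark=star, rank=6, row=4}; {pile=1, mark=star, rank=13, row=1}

No match, Match, No match, No match

A rule that fits every label: mark is cross AND pile ≤ 7 — true of each 'Match' example, false of each 'No match' one.
{pile=7, mark=star, rank=8, row=5}: No match (mark is star, pile = 7).
{pile=4, mark=cross, rank=12, row=2}: Match (mark is cross, pile = 4).
{pile=6, mark=star, rank=6, row=4}: No match (mark is star, pile = 6).
{pile=1, mark=star, rank=13, row=1}: No match (mark is star, pile = 1).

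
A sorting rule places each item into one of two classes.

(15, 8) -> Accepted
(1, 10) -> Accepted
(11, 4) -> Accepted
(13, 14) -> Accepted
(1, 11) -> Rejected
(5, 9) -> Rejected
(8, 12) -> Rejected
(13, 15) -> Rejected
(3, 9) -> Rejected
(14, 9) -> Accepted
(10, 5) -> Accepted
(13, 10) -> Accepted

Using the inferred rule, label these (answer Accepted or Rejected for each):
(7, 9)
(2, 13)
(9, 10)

One predicate separates the groups cleanly: sum is odd.
(7, 9): 7+9 = 16 — lacks this property, so Rejected.
(2, 13): 2+13 = 15 — meets the rule, so Accepted.
(9, 10): 9+10 = 19 — meets the rule, so Accepted.

Rejected, Accepted, Accepted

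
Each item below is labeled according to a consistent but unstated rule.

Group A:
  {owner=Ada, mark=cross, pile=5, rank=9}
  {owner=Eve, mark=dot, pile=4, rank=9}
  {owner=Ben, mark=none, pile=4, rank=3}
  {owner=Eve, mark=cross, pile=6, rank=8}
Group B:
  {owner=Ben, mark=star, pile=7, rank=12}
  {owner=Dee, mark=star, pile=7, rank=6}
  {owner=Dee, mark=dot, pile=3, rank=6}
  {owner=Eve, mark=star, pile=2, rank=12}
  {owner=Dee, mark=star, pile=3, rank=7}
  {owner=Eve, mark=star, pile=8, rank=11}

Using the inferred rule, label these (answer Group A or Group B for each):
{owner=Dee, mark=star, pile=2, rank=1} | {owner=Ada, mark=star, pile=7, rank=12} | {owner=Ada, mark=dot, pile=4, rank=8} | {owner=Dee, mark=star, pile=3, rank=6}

Group B, Group B, Group A, Group B

'Group A' ⟺ pile ≥ 4 AND pile ≤ 6.
{owner=Dee, mark=star, pile=2, rank=1}: Group B (pile = 2).
{owner=Ada, mark=star, pile=7, rank=12}: Group B (pile = 7).
{owner=Ada, mark=dot, pile=4, rank=8}: Group A (pile = 4).
{owner=Dee, mark=star, pile=3, rank=6}: Group B (pile = 3).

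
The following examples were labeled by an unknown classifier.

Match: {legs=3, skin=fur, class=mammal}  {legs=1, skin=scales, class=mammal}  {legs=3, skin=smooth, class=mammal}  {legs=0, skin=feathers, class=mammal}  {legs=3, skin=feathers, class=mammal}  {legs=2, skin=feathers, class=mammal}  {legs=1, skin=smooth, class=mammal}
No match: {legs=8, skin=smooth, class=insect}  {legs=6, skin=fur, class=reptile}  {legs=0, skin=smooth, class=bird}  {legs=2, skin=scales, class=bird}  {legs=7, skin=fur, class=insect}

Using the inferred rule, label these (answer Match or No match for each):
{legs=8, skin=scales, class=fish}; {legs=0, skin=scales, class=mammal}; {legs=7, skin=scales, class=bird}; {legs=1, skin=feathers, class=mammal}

One predicate separates the groups cleanly: class is mammal.
No match: {legs=8, skin=scales, class=fish}, since class is fish. Match: {legs=0, skin=scales, class=mammal}, since class is mammal. No match: {legs=7, skin=scales, class=bird}, since class is bird. Match: {legs=1, skin=feathers, class=mammal}, since class is mammal.

No match, Match, No match, Match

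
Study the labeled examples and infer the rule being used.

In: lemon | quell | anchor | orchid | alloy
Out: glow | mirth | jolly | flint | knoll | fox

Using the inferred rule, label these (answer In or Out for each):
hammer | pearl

The simplest hypothesis consistent with all the labels is: has ≥ 2 vowels.
hammer: 2 vowels, satisfies this → In. pearl: 2 vowels, satisfies this → In.

In, In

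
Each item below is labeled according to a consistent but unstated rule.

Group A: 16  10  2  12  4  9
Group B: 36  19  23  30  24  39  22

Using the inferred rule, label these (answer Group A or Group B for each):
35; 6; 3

Group B, Group A, Group A

Rule: at most 16. This holds for each 'Group A' example and fails for each 'Group B' one.
35: Group B (35 > 16). 6: Group A (6 ≤ 16). 3: Group A (3 ≤ 16).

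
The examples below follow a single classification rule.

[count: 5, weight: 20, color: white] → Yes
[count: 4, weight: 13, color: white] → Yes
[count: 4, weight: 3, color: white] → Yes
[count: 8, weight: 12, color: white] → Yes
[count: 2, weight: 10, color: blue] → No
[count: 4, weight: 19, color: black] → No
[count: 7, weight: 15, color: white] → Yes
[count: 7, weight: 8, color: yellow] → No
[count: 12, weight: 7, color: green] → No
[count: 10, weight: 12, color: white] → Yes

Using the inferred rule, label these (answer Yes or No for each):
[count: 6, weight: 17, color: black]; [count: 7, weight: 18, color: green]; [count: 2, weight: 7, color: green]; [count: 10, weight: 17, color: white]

No, No, No, Yes

The rule appears to be: color is white.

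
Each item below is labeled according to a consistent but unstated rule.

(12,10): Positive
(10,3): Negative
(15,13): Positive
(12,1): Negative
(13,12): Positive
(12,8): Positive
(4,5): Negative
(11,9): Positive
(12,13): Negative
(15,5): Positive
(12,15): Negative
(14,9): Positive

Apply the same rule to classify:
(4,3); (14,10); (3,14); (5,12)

The common property of the 'Positive' items is: first > second AND sum ≥ 20. No 'Negative' item has it.
(4,3): 4 > 3, 4+3 = 7, does not satisfy this → Negative.
(14,10): 14 > 10, 14+10 = 24, meets the rule → Positive.
(3,14): 3 < 14, 3+14 = 17, does not satisfy this → Negative.
(5,12): 5 < 12, 5+12 = 17, does not satisfy this → Negative.

Negative, Positive, Negative, Negative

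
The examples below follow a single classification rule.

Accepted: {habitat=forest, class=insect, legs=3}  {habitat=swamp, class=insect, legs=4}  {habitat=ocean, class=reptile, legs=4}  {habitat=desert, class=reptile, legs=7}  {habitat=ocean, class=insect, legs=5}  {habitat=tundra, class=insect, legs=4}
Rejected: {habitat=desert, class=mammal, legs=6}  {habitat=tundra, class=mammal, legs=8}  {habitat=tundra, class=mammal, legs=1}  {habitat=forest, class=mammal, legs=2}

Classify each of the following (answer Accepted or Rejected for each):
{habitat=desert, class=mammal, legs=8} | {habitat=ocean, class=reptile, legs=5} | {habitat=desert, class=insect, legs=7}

Rejected, Accepted, Accepted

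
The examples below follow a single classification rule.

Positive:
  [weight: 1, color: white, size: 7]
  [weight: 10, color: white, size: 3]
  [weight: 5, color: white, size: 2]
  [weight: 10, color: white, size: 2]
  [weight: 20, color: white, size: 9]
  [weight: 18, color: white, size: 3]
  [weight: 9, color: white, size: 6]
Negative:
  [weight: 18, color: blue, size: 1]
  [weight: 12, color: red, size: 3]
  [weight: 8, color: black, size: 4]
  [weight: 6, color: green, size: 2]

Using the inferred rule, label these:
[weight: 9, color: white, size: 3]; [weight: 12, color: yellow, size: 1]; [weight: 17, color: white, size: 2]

Positive, Negative, Positive

All 'Positive' examples share one property — color is white — and every 'Negative' example lacks it.
[weight: 9, color: white, size: 3]: color is white, qualifies → Positive.
[weight: 12, color: yellow, size: 1]: color is yellow, lacks this property → Negative.
[weight: 17, color: white, size: 2]: color is white, qualifies → Positive.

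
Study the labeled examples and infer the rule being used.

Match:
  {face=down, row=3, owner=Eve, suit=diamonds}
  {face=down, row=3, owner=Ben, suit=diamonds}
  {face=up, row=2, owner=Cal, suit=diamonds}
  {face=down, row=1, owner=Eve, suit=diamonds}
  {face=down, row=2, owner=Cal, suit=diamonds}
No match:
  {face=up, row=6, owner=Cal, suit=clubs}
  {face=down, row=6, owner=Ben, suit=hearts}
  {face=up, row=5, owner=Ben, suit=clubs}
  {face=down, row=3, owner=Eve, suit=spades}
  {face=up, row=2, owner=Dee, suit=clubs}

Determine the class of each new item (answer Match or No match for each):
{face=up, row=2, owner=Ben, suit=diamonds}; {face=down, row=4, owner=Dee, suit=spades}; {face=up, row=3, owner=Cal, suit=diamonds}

Comparing the two groups points to one rule — suit is diamonds.

Match, No match, Match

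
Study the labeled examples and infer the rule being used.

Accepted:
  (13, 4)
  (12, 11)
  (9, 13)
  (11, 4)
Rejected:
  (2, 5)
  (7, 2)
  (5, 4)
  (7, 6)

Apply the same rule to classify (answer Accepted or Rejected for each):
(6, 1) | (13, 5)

Rejected, Accepted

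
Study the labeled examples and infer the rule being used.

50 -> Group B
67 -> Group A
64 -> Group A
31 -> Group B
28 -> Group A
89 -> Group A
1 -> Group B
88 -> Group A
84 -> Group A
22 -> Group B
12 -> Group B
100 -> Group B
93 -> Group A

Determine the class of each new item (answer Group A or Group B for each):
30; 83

The distinguishing property — digit sum ≥ 6 — holds for all the 'Group A' cases and none of the 'Group B' cases.
30 — digit sum 3+0 = 3, hence Group B.
83 — digit sum 8+3 = 11, hence Group A.

Group B, Group A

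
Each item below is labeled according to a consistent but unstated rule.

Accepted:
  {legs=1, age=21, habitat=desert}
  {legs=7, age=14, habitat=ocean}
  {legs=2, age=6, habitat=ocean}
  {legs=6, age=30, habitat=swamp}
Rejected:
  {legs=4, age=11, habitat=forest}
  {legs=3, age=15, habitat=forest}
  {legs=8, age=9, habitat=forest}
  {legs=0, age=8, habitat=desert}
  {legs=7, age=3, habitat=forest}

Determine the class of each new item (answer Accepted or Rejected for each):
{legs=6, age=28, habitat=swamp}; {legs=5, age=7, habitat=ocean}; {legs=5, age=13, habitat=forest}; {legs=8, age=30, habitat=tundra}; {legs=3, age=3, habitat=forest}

Accepted, Accepted, Rejected, Accepted, Rejected

A rule that fits every label: habitat is ocean OR age ≥ 21 — true of each 'Accepted' example, false of each 'Rejected' one.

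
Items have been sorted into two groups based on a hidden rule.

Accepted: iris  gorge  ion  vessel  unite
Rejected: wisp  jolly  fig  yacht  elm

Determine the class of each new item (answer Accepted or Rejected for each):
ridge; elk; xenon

Accepted, Rejected, Accepted

The distinguishing property — has ≥ 2 vowels — holds for all the 'Accepted' cases and none of the 'Rejected' cases.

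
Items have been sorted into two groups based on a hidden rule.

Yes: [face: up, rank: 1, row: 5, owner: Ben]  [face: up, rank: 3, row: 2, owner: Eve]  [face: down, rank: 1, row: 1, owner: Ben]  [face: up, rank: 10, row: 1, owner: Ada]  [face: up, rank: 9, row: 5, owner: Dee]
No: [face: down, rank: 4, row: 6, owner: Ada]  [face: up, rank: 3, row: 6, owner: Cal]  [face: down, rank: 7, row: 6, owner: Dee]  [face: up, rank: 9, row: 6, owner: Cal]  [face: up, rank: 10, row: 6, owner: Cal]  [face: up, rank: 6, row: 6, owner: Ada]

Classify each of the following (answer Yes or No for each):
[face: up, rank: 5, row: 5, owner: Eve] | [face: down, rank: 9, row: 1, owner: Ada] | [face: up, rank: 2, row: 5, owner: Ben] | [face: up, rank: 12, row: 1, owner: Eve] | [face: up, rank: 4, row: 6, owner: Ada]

Yes, Yes, Yes, Yes, No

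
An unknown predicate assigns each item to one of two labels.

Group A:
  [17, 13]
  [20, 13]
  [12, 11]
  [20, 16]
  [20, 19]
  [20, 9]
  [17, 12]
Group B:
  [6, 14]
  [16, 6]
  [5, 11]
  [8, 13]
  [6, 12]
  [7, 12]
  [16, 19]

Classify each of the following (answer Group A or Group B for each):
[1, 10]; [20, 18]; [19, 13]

Group B, Group A, Group A

The rule appears to be: first > second AND sum ≥ 23.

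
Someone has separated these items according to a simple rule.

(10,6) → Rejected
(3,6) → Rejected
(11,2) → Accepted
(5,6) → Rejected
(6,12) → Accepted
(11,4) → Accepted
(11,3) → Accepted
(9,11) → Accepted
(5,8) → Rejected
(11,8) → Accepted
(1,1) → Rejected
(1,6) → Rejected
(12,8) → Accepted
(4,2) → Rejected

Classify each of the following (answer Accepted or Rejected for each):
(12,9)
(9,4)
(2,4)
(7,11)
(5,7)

Accepted, Rejected, Rejected, Accepted, Rejected

The distinguishing property — max ≥ 11 — holds for all the 'Accepted' cases and none of the 'Rejected' cases.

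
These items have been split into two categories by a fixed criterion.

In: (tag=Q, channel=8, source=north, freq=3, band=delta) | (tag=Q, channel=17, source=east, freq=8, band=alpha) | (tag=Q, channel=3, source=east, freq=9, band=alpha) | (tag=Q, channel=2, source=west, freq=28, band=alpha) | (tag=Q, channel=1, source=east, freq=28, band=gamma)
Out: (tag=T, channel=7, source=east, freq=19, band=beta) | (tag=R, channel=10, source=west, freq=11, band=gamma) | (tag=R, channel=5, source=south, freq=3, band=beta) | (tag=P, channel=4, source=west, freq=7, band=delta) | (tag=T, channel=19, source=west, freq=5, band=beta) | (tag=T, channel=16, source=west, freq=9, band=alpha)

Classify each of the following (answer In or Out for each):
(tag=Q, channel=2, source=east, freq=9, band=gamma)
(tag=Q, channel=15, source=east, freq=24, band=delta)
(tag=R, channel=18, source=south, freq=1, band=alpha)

In, In, Out

A rule that fits every label: tag is Q — true of each 'In' example, false of each 'Out' one.
(tag=Q, channel=2, source=east, freq=9, band=gamma) → tag is Q → In. (tag=Q, channel=15, source=east, freq=24, band=delta) → tag is Q → In. (tag=R, channel=18, source=south, freq=1, band=alpha) → tag is R → Out.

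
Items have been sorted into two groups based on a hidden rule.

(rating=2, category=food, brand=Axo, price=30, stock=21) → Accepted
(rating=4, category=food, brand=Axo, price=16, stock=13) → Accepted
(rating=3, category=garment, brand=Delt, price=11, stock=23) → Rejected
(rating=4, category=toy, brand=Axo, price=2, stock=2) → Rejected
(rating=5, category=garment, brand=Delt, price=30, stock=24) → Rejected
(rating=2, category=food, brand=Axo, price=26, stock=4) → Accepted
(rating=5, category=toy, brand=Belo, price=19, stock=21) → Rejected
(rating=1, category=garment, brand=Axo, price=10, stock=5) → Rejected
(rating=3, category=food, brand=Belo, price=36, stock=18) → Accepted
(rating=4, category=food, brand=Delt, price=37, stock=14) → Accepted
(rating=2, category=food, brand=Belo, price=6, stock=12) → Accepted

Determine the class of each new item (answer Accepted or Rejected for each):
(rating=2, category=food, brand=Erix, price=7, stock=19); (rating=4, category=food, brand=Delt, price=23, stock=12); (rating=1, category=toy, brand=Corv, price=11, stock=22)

Accepted, Accepted, Rejected

'Accepted' ⟺ category is food.
(rating=2, category=food, brand=Erix, price=7, stock=19): Accepted (category is food).
(rating=4, category=food, brand=Delt, price=23, stock=12): Accepted (category is food).
(rating=1, category=toy, brand=Corv, price=11, stock=22): Rejected (category is toy).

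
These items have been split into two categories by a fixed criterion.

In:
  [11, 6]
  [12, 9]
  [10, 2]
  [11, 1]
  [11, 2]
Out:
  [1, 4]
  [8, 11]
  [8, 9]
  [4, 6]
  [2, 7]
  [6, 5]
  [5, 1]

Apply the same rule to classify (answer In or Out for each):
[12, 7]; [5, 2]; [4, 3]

In, Out, Out

All 'In' examples share one property — first ≥ 9 — and every 'Out' example lacks it.
[12, 7]: first 12 — fits, so In.
[5, 2]: first 5 — does not satisfy this, so Out.
[4, 3]: first 4 — does not satisfy this, so Out.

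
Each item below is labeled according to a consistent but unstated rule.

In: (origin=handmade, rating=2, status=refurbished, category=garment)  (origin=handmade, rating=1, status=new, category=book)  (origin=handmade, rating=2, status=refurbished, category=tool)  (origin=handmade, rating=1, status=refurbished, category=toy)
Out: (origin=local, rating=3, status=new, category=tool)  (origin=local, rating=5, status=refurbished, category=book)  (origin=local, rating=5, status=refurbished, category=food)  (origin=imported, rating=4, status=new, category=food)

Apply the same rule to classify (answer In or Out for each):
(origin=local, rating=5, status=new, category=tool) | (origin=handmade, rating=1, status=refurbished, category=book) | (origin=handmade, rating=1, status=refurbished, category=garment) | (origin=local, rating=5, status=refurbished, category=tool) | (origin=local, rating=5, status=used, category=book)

A rule that fits every label: origin is handmade — true of each 'In' example, false of each 'Out' one.
(origin=local, rating=5, status=new, category=tool): origin is local — fails this test, so Out. (origin=handmade, rating=1, status=refurbished, category=book): origin is handmade — satisfies this, so In. (origin=handmade, rating=1, status=refurbished, category=garment): origin is handmade — satisfies this, so In. (origin=local, rating=5, status=refurbished, category=tool): origin is local — fails this test, so Out. (origin=local, rating=5, status=used, category=book): origin is local — fails this test, so Out.

Out, In, In, Out, Out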